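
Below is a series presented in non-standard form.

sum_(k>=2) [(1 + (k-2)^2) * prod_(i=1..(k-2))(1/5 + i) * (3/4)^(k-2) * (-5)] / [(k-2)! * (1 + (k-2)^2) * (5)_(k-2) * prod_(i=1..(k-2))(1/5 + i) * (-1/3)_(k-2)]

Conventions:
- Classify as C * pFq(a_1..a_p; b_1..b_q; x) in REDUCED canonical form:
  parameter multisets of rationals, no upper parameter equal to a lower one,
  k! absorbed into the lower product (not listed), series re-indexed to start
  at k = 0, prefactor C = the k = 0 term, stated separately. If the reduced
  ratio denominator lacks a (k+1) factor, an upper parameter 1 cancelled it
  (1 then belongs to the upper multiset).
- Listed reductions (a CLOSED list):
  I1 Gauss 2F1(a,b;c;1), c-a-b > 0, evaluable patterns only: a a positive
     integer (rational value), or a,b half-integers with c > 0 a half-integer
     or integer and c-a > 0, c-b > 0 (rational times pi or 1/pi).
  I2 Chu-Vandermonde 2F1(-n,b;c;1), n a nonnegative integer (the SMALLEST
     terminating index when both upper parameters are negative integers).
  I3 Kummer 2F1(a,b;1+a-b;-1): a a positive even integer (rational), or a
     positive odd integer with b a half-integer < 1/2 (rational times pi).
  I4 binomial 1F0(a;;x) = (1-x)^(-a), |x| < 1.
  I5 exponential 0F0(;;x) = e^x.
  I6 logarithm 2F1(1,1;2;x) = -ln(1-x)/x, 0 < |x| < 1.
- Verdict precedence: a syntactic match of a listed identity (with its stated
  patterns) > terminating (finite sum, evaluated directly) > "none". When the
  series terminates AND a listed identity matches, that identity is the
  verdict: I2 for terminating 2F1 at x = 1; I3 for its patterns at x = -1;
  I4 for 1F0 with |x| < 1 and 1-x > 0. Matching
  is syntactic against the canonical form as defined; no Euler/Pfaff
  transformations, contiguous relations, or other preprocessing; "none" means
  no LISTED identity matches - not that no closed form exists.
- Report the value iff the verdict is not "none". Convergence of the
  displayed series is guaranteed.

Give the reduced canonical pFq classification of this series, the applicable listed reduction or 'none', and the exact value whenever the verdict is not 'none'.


Key step: t_0 being -5, the lower running product (C = -5) is a rising factorial.
Adjacent-term ratio: r(k) = (3/4) * 1 / [(k-1/3) (k+5) (k+1)] - rational in k, leading ratio (3/4); with t_0 = -5, classification follows.

This is -5 * 0F2(-; -1/3, 5; 3/4) in reduced canonical form. Verdict: none here - no I1-I6 shape fits x = 3/4 with lower {-1/3, 5}.


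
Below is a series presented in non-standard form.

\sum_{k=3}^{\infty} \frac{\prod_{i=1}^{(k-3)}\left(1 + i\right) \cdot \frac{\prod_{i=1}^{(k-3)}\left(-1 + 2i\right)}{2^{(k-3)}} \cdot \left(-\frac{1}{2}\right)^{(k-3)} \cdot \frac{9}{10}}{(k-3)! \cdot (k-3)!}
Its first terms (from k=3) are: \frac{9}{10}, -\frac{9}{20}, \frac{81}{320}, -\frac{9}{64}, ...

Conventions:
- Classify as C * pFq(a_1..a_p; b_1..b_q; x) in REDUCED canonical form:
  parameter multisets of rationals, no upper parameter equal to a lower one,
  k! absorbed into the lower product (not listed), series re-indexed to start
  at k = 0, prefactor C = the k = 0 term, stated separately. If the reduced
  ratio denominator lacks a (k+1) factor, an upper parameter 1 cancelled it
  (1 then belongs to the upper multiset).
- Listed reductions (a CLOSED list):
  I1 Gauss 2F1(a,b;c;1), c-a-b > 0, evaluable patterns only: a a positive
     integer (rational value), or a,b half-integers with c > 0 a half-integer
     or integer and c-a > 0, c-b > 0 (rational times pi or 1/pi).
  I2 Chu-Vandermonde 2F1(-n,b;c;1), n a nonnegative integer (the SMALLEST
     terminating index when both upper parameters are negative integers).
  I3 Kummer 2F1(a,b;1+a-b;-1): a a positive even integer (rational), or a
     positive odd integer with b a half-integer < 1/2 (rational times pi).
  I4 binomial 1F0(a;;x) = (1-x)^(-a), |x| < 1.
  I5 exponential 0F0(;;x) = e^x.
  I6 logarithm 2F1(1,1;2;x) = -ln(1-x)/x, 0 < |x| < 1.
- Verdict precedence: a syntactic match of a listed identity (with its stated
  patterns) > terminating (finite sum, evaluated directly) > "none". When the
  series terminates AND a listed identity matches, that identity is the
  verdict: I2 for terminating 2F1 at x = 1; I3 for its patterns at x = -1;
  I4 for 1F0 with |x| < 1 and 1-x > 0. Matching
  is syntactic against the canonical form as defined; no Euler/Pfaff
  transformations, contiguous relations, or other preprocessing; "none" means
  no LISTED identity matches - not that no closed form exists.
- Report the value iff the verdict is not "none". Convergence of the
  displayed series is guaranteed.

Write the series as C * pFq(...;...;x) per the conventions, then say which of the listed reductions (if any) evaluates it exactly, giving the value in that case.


x = -\frac{1}{2} here; the reduced form reads 2F1, upper {\frac{1}{2}, 2}, lower {1}, C = \frac{9}{10}. Verdict: no listed reduction: x = -\frac{1}{2} and upper {\frac{1}{2}, 2} fail every I1-I6 pattern.

The tell: t_0 = \frac{9}{10} here, and the running product (prefactor 9/10) telescopes to a rising factorial.
Term ratio: r(k) = -\frac{1}{2} * (k+\frac{1}{2}) (k+2) / [(k+1) (k+1)] - rational in k. x = -\frac{1}{2}; t_0 = \frac{9}{10}; negate the roots.


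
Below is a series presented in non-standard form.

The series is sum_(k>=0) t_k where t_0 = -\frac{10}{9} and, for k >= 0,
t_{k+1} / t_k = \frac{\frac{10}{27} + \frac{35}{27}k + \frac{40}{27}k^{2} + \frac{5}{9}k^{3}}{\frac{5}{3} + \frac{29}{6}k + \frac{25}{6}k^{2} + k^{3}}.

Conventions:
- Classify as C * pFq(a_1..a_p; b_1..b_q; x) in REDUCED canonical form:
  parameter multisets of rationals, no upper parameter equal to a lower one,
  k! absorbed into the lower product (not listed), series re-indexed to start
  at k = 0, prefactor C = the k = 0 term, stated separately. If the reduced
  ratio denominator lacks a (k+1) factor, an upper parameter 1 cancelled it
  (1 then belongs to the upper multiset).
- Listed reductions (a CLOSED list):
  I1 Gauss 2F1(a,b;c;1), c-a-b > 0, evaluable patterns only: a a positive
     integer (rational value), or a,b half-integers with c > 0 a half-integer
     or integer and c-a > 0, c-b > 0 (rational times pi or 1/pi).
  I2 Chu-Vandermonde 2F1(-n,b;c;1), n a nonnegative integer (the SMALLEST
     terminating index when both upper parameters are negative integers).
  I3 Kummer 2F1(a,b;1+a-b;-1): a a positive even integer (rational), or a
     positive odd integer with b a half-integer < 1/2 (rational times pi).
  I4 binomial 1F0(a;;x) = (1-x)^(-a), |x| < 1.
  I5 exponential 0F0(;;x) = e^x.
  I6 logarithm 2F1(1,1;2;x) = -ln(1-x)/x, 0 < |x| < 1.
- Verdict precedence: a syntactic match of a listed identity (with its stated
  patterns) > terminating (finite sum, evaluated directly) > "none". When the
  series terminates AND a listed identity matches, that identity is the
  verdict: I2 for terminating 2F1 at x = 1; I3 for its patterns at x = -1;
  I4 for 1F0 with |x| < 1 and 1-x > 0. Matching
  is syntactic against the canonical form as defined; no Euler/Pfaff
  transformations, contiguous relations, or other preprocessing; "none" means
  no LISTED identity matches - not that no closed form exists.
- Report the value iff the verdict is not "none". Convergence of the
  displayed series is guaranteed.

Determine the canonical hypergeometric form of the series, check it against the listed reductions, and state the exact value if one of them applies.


Key step: t_0 being -\frac{10}{9}, the ratio is unreduced: k + 2/3 divides both sides (C = -10/9, x = 5/9).
Ratio: r(k) = \frac{5}{9} * (k+1) (k+1) / [(k+\frac{5}{2}) (k+1)] - rational in k, leading ratio \frac{5}{9}; with t_0 = -\frac{10}{9}, classification follows.

Classification (C = -\frac{10}{9}): 2F1 with upper {1, 1}, lower {\frac{5}{2}}, argument x = \frac{5}{9}. Verdict: none (x = \frac{5}{9}): each listed identity misses the multisets {1, 1} ; {\frac{5}{2}}.


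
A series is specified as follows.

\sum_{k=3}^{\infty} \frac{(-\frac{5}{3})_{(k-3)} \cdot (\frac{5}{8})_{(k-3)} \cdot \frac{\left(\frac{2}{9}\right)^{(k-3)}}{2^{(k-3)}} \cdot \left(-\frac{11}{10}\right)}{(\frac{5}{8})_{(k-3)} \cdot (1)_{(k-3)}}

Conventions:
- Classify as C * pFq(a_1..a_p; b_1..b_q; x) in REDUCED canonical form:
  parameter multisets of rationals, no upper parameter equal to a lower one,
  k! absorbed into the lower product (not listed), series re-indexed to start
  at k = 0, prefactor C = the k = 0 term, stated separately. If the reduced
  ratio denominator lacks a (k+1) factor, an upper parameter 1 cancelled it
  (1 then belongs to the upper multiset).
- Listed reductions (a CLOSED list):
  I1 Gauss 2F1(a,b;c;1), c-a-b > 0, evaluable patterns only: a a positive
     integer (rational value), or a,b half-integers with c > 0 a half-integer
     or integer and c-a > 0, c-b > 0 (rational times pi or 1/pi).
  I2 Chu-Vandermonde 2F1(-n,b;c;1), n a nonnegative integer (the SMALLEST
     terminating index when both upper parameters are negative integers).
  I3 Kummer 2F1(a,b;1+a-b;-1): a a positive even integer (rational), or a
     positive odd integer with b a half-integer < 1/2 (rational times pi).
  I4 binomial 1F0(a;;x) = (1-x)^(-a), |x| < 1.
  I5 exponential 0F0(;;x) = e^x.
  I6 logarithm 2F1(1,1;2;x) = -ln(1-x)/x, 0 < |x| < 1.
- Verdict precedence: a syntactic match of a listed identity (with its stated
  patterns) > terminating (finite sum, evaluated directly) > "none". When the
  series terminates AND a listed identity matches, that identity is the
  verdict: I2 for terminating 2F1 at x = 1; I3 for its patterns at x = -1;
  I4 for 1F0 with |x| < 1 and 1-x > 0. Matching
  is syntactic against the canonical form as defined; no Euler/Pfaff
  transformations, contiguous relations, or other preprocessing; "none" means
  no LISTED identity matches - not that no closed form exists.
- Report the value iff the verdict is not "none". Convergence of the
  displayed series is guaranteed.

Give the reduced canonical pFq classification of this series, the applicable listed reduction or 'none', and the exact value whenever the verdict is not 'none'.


This is -\frac{11}{10} * 1F0(-\frac{5}{3}; -; \frac{1}{9}) in reduced canonical form. Verdict: this is the binomial series (I4) (the 1F0 binomial series: exponent 5/3, x = \frac{1}{9}). Exact value: \left(-\frac{11}{10}\right) \cdot \left(\frac{8}{9}\right)^{\frac{5}{3}}.

The tell: t_0 being -\frac{11}{10}, the two k-th powers (C = -11/10) combine into one argument.
Ratio: r(k) = \frac{1}{9} * (k-\frac{5}{3}) / [(k+1)] - rational in k, leading ratio \frac{1}{9}; with t_0 = -\frac{11}{10}, classification follows.


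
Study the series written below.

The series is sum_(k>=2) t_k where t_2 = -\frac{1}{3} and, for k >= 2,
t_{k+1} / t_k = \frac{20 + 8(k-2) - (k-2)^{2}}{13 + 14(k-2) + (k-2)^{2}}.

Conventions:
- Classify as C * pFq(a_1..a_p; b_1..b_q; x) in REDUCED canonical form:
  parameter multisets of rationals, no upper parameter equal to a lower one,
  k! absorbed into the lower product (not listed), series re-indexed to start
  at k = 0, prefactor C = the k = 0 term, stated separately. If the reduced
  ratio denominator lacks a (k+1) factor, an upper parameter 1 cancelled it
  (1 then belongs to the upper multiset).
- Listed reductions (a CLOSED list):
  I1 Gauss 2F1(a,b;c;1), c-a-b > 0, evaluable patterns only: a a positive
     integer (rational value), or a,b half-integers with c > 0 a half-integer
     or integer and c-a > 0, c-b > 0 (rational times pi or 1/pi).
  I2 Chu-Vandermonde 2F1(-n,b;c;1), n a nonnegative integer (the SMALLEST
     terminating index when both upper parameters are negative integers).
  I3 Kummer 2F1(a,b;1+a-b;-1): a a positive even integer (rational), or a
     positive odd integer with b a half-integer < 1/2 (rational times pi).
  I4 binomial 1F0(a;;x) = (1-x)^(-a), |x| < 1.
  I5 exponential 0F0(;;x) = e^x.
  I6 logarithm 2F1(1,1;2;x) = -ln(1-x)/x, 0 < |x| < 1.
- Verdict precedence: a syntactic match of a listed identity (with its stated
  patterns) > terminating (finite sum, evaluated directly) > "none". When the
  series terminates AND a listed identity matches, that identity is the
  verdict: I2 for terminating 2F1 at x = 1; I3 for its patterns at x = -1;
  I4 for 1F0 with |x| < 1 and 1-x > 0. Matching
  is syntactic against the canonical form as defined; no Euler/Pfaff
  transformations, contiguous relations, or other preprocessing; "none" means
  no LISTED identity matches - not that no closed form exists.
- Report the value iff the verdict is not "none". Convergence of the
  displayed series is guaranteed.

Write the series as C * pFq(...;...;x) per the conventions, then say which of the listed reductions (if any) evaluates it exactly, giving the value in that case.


The series (x = -1) is 2F1: upper {-10, 2}, lower {13}, prefactor -\frac{1}{3}. Verdict: Kummer's theorem (I3) matches (x = -1; c = 13 equals 1+a-b for upper {-10, 2}: listed pattern). Hence: -2.

First insight: from the first term -\frac{1}{3}: the expanded ratio factors over Q; C = -1/3, x = -1, roots give parameters.
Term ratio: r(k) = -1 * (k-10) (k+2) / [(k+13) (k+1)] - rational in k, leading ratio -1; with t_0 = -\frac{1}{3}, classification follows.


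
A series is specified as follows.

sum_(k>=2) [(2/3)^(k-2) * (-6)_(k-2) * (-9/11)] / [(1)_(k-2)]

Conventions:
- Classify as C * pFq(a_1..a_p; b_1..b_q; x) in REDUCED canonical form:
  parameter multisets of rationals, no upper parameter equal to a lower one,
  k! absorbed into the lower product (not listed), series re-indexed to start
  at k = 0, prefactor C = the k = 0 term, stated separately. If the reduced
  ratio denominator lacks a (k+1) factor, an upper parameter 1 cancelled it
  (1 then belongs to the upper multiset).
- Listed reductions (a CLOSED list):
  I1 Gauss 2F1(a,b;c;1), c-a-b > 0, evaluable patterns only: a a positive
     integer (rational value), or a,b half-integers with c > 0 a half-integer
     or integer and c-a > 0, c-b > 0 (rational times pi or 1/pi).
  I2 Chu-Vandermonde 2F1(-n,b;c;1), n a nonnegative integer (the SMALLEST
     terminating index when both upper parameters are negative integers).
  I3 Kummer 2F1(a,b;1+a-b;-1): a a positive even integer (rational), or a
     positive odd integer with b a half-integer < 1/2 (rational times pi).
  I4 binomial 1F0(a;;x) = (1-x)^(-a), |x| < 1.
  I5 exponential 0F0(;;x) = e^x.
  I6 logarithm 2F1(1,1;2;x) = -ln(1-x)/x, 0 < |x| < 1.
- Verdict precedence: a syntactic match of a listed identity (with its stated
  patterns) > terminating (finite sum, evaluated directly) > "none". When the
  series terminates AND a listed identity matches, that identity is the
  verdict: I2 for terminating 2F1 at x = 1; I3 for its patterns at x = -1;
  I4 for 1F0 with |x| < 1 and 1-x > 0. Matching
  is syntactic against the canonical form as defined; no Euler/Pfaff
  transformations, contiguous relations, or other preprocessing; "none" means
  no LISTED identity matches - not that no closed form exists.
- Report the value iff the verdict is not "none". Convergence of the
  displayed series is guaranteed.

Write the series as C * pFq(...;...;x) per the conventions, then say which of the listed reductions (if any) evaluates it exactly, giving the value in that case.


x = 2/3 here; the reduced form reads 1F0, upper {-6}, lower {-}, C = -9/11. Verdict at x = 2/3: the I4 binomial reduction matches (the 1F0 binomial series: exponent 6, x = 2/3). Exact value: -1/891.

Key observation: x = (2/3) and (1)_k (C = -9/11) is k! itself.
Term ratio: r(k) = (2/3) * (k-6) / [(k+1)] - rational in k, leading ratio (2/3); with t_0 = -9/11, classification follows.


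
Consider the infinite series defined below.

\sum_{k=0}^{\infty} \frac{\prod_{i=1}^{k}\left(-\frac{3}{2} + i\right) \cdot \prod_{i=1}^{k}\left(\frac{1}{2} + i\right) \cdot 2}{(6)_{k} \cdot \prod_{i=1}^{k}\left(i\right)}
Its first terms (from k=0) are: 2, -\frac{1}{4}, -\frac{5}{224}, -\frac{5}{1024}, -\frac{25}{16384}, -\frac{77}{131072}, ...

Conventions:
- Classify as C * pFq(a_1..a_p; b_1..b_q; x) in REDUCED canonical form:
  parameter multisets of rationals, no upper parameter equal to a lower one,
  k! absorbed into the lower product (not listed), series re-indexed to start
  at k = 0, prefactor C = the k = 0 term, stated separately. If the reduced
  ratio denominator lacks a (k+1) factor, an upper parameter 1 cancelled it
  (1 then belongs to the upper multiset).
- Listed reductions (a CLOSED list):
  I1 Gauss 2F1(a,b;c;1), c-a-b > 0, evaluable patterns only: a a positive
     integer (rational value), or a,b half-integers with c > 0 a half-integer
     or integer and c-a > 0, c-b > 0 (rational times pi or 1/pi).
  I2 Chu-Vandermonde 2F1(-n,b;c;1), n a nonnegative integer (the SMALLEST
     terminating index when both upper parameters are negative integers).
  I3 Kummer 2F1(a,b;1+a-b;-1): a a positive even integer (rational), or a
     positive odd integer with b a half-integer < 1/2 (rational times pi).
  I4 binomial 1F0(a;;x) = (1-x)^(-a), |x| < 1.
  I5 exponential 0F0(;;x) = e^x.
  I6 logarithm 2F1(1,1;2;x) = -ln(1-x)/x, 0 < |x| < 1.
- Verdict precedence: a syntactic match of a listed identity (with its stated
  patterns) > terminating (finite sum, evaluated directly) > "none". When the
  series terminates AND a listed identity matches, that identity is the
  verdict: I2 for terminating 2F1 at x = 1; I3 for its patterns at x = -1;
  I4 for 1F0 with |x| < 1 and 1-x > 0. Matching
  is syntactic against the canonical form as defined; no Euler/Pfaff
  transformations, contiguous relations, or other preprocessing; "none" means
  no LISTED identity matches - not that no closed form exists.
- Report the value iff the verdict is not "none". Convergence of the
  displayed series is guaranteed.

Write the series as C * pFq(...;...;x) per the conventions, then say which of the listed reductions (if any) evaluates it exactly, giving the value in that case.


This is 2 * 2F1(-\frac{1}{2}, \frac{3}{2}; 6; 1) in reduced canonical form. Verdict: Gauss (I1, half-integer pattern) applies (x = 1; upper {-\frac{1}{2}, \frac{3}{2}} half-integers, c = 6 in the evaluable pattern). Sum: \frac{131072}{24255} / \pi.

First insight: with t_0 = 2, the running product (C = 2) telescopes to a rising factorial.
Adjacent-term ratio: r(k) = 1 * (k-\frac{1}{2}) (k+\frac{3}{2}) / [(k+6) (k+1)] ; factor over Q: parameters, x = 1, and C = 2.


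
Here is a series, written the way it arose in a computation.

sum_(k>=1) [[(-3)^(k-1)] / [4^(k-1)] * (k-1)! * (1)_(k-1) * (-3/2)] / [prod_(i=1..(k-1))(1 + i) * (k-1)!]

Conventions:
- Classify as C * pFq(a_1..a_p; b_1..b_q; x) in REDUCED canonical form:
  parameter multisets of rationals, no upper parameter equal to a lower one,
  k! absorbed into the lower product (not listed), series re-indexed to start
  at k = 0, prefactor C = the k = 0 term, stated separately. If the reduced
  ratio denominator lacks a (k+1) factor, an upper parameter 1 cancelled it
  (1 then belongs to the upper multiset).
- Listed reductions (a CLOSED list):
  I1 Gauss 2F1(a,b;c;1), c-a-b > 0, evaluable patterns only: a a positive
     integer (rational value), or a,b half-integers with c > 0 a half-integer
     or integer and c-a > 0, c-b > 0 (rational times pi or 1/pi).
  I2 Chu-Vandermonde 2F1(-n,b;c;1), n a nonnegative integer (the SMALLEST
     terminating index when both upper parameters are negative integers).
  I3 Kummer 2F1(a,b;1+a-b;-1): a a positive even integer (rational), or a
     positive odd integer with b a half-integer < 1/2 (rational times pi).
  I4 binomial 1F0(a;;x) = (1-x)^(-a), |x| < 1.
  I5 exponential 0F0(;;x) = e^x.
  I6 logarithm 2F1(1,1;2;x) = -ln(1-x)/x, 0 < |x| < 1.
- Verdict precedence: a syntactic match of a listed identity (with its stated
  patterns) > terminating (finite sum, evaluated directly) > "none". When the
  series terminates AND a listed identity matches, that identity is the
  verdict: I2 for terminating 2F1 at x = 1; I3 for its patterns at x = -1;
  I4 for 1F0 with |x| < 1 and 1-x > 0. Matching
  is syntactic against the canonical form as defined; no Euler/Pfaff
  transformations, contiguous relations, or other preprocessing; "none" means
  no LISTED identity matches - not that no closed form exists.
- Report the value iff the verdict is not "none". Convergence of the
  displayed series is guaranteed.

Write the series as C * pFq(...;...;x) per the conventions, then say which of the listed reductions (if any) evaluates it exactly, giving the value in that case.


At argument -3/4: a 2F1 with upper {1, 1}, lower {2}, scaled by C = -3/2. Verdict: the logarithmic series (I6) fires (the logarithm: parameters (1,1;2), x = -3/4). Its exact value is (-2) * ln(7/4).

Key step: x = (-3/4) and the lower running product (C = -3/2, x = -3/4) is a rising factorial.
Consecutive-term ratio: r(k) = (-3/4) * (k+1) (k+1) / [(k+2) (k+1)] - rational in k, leading ratio (-3/4); with t_0 = -3/2, classification follows.


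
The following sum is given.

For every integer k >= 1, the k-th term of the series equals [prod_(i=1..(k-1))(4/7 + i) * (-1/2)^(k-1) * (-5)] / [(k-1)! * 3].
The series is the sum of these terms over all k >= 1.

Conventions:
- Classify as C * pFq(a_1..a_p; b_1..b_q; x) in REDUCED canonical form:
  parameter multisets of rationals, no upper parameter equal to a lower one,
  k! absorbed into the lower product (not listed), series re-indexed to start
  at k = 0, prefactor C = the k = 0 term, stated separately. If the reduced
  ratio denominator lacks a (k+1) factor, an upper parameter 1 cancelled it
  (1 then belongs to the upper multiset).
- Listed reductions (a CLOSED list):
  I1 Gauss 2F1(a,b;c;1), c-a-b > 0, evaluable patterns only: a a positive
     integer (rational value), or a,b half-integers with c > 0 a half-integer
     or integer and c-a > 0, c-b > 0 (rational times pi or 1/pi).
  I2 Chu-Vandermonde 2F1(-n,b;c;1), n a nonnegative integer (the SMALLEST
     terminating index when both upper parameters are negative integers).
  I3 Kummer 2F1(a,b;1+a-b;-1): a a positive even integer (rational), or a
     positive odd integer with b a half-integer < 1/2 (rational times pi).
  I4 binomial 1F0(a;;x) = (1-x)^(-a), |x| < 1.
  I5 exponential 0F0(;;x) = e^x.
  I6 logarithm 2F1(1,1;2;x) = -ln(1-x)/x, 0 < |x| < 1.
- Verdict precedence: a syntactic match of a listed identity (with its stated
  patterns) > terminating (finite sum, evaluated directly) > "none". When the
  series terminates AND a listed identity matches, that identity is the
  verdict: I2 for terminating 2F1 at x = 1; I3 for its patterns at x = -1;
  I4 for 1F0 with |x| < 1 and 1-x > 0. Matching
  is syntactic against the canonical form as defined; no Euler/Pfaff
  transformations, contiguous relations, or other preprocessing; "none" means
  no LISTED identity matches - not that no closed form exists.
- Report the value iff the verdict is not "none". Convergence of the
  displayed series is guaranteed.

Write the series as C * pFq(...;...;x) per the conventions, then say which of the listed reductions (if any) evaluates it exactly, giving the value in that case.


The series (x = -1/2) is 1F0: upper {11/7}, lower {-}, prefactor -5/3. Verdict: binomial (I4) applies (the 1F0 binomial series: exponent -11/7, x = -1/2). Its exact value is (-5/3) * (3/2)^(-11/7).

First insight: with t_0 = -5/3, the running product (C = -5/3, x = -1/2) telescopes to a rising factorial.
Ratio: r(k) = (-1/2) * (k+11/7) / [(k+1)] - rational; roots negated = parameters, x = (-1/2), C = -5/3.


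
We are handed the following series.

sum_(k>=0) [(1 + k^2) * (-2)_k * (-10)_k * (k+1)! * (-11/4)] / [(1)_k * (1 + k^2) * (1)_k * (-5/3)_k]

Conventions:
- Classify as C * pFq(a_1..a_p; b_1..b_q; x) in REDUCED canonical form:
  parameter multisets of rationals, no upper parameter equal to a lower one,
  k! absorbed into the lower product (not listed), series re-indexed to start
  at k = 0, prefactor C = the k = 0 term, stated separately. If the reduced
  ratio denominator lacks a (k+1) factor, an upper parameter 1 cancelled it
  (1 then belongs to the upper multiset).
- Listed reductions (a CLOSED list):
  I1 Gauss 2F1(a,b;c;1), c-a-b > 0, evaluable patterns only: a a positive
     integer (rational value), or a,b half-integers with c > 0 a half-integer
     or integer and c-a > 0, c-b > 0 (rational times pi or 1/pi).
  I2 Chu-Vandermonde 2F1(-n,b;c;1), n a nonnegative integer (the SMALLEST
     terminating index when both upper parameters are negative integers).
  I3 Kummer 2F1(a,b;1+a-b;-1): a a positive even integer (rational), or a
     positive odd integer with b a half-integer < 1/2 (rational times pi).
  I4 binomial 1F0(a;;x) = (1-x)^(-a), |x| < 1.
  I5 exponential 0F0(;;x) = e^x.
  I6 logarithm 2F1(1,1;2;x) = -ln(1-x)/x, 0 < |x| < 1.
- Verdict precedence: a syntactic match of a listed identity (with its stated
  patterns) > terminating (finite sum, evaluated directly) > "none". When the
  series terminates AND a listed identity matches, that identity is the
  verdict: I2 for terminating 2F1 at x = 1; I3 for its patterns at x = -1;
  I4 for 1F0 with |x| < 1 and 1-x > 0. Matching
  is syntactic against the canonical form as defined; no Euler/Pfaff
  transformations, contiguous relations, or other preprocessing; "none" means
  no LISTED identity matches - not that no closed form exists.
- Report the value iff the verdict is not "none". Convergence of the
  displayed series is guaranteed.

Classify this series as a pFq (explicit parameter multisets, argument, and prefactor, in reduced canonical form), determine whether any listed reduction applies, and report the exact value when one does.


The tell: with t_0 = -11/4, striking the common factor k^2 + 1 reduces the term (prefactor -11/4).
Step ratio: r(k) = 1 * (k-10) (k-2) (k+2) / [(k-5/3) (k+1) (k+1)] - rational; roots negated = parameters, x = 1, C = -11/4.

With C = -11/4: the canonical form is 3F2(-10, -2, 2; -5/3, 1; 1). Verdict: terminating - no listed pattern fits, but -2 in the upper list cuts the series at k = 2; direct evaluation. Hence: -605.


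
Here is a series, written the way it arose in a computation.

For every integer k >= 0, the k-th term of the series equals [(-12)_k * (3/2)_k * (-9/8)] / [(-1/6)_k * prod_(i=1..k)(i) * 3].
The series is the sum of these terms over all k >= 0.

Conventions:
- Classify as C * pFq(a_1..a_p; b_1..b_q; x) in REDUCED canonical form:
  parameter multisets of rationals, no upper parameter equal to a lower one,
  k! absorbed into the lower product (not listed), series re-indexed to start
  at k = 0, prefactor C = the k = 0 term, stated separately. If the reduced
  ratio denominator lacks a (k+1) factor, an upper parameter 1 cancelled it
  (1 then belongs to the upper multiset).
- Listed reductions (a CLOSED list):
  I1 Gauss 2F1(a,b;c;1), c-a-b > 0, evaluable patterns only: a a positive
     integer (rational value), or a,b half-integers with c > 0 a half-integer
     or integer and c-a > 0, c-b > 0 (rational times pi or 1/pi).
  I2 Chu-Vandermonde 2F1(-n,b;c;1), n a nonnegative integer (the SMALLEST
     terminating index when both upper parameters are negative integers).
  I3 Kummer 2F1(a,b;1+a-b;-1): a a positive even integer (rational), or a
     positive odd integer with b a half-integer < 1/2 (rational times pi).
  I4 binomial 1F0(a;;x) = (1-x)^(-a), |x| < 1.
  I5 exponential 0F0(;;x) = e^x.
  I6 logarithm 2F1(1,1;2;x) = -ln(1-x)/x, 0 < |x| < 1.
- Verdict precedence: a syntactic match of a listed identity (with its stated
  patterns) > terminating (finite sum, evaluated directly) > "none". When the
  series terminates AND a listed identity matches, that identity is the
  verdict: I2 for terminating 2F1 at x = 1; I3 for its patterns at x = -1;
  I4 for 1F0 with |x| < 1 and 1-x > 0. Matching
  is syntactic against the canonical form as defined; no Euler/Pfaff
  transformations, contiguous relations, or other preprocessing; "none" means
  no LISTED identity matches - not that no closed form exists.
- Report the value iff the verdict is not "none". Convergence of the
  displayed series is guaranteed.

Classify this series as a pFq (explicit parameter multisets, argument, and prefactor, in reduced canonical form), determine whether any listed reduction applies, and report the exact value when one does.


Classification (C = -3/8): 2F1 with upper {-12, 3/2}, lower {-1/6}, argument x = 1. Verdict: Vandermonde's identity (I2) matches (terminating 2F1 at x = 1 with n = 12, b = 3/2, c = -1/6). Value: 2091909120/68325741131.

First insight: t_0 = -3/8 here, and the product of the first k integers (C = -3/8, x = 1) is k!.
Term ratio: r(k) = 1 * (k-12) (k+3/2) / [(k-1/6) (k+1)] - poly over poly, x = 1 from leading terms; C = -3/8 at k = 0.


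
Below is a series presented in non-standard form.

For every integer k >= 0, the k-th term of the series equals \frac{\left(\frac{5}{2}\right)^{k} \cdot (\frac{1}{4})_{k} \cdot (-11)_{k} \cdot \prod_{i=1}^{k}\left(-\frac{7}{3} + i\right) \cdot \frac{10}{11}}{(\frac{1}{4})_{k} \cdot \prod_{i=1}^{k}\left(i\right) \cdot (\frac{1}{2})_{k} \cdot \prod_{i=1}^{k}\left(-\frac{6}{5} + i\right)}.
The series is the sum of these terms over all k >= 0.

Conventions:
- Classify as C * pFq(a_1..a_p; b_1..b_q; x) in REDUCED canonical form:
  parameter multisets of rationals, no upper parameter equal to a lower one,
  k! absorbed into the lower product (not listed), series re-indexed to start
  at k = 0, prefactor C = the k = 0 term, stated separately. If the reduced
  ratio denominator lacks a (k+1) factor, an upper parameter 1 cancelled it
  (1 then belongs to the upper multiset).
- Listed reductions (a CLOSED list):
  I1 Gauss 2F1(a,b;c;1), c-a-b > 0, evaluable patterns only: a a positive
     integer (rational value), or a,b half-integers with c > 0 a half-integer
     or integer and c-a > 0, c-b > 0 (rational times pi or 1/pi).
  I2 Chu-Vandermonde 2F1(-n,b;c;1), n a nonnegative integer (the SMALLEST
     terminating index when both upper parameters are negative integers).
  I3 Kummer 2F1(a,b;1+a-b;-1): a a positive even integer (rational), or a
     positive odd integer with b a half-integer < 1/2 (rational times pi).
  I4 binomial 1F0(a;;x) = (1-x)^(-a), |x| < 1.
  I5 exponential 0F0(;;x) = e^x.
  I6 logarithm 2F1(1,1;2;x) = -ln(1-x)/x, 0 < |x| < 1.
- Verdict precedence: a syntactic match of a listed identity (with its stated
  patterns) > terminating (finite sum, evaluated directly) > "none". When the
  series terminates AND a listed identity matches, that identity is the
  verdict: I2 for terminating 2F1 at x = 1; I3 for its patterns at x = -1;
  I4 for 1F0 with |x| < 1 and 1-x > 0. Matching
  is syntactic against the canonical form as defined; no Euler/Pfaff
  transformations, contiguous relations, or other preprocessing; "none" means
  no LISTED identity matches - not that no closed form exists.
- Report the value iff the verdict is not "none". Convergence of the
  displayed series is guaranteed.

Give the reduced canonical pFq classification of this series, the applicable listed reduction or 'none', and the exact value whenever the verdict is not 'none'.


x = \frac{5}{2} here; the reduced form reads 2F2, upper {-11, -\frac{4}{3}}, lower {-\frac{1}{5}, \frac{1}{2}}, C = \frac{10}{11}. Verdict: terminating - the sum ends at index 11 because -11 is a negative integer; exact evaluation follows. Hence: -\frac{1391568064645902520430720}{1603577114628396090183}.

First insight: with t_0 = \frac{10}{11}, the product of the first k integers (C = 10/11) is k!.
Term ratio: r(k) = \frac{5}{2} * (k-11) (k-\frac{4}{3}) / [(k-\frac{1}{5}) (k+\frac{1}{2}) (k+1)] - rational; roots negated = parameters, x = \frac{5}{2}, C = \frac{10}{11}.


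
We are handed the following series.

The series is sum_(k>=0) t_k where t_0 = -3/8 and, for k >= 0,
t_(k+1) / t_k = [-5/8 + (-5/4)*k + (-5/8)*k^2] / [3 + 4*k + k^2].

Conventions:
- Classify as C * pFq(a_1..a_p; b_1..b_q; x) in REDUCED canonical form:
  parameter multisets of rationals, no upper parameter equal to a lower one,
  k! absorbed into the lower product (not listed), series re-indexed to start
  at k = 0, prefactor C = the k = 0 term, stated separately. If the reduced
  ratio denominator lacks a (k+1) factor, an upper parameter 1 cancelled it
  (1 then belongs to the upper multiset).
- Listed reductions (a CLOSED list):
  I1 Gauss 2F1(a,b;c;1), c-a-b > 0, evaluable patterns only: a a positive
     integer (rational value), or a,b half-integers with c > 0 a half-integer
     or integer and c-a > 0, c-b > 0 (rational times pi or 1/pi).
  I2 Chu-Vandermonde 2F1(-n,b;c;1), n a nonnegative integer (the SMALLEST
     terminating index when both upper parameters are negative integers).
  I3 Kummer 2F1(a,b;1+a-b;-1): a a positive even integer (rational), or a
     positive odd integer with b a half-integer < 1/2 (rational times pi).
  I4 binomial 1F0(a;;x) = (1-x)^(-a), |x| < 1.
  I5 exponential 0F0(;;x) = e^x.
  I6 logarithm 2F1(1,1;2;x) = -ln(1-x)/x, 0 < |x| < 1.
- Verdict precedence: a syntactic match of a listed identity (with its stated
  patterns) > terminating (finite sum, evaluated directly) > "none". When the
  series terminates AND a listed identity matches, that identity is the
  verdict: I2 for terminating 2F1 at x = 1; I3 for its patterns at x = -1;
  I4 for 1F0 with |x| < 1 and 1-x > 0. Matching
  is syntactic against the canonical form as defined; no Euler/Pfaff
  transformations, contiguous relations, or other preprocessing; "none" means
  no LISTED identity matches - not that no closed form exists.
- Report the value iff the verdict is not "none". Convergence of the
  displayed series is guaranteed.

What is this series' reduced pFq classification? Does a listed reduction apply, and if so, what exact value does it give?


Key step: from the first term -3/8: roots of the ratio polynomials (C = -3/8, x = -5/8) are the negated parameters.
Ratio: r(k) = (-5/8) * (k+1) (k+1) / [(k+3) (k+1)] - rational in k, leading ratio (-5/8); with t_0 = -3/8, classification follows.

Prefactor -3/8, argument -5/8: 2F1 with upper {1, 1} over lower {3}. Verdict: none (x = -5/8): each listed identity misses the multisets {1, 1} ; {3}.


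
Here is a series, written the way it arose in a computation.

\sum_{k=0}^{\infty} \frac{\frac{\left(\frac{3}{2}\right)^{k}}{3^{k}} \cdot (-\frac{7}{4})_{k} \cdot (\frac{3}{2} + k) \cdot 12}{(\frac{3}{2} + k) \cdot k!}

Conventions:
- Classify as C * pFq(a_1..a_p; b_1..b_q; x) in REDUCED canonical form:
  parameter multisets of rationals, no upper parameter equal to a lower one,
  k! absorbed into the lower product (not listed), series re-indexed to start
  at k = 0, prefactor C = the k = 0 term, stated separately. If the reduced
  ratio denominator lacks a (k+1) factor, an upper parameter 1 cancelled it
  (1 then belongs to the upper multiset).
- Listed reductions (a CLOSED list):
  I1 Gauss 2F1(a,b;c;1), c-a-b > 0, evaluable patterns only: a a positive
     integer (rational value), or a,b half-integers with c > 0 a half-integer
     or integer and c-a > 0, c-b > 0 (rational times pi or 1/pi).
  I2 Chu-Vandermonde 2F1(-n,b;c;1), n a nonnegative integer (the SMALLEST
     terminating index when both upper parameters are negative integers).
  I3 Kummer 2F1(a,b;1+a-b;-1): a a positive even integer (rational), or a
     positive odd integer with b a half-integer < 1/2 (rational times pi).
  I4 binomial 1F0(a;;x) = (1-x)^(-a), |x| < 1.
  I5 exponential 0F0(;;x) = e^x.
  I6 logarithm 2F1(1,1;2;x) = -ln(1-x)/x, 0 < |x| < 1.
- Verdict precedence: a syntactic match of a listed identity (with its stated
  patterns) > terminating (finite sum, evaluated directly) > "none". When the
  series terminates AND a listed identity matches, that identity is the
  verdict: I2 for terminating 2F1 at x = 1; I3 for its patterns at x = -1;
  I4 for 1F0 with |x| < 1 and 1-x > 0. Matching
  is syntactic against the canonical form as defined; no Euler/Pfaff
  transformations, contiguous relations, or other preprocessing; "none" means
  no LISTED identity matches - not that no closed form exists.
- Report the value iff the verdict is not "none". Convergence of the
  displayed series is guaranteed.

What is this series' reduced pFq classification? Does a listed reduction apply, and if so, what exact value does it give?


With C = 12: the canonical form is 1F0(-\frac{7}{4}; -; \frac{1}{2}). Verdict: the binomial series (I4) matches (the 1F0 binomial series: exponent 7/4, x = \frac{1}{2}). Hence: 12 \cdot \left(\frac{1}{2}\right)^{\frac{7}{4}}.

Structural cue: with t_0 = 12, striking the common factor k + 3/2 reduces the term (prefactor 12).
Ratio: r(k) = \frac{1}{2} * (k-\frac{7}{4}) / [(k+1)] - rational in k, leading ratio \frac{1}{2}; with t_0 = 12, classification follows.


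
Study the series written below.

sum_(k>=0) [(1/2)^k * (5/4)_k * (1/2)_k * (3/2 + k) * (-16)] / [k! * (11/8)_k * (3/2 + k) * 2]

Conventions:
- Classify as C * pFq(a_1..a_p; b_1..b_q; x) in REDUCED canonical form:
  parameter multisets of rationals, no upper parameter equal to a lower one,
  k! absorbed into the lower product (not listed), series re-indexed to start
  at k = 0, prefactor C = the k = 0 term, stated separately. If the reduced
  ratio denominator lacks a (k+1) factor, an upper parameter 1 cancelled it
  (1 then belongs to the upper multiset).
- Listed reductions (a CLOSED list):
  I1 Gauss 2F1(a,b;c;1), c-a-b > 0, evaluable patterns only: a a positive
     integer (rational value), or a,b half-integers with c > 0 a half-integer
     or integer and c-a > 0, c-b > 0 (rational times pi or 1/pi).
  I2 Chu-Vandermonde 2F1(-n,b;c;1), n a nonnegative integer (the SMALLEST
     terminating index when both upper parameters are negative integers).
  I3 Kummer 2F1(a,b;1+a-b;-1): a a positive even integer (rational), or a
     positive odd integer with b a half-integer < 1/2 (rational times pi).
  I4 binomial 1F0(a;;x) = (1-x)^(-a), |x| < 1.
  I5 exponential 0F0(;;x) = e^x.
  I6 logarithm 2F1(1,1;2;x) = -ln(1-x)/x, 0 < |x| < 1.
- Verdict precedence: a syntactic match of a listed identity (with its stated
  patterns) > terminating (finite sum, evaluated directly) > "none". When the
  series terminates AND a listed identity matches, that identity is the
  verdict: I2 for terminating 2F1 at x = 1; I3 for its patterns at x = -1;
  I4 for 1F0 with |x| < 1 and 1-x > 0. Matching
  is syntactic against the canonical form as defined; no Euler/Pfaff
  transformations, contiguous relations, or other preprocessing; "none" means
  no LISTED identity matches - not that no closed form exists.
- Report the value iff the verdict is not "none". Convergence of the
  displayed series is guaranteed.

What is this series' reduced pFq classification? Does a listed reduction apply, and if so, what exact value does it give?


Classification (C = -8): 2F1 with upper {1/2, 5/4}, lower {11/8}, argument x = 1/2. Verdict: no listed reduction: x = 1/2 and upper {1/2, 5/4} fail every I1-I6 pattern.

Key step: with t_0 = -8, k + 3/2 divides numerator and denominator alike; C = -8 after cancelling.
Term ratio: r(k) = (1/2) * (k+1/2) (k+5/4) / [(k+11/8) (k+1)] - rational in k, leading ratio (1/2); with t_0 = -8, classification follows.


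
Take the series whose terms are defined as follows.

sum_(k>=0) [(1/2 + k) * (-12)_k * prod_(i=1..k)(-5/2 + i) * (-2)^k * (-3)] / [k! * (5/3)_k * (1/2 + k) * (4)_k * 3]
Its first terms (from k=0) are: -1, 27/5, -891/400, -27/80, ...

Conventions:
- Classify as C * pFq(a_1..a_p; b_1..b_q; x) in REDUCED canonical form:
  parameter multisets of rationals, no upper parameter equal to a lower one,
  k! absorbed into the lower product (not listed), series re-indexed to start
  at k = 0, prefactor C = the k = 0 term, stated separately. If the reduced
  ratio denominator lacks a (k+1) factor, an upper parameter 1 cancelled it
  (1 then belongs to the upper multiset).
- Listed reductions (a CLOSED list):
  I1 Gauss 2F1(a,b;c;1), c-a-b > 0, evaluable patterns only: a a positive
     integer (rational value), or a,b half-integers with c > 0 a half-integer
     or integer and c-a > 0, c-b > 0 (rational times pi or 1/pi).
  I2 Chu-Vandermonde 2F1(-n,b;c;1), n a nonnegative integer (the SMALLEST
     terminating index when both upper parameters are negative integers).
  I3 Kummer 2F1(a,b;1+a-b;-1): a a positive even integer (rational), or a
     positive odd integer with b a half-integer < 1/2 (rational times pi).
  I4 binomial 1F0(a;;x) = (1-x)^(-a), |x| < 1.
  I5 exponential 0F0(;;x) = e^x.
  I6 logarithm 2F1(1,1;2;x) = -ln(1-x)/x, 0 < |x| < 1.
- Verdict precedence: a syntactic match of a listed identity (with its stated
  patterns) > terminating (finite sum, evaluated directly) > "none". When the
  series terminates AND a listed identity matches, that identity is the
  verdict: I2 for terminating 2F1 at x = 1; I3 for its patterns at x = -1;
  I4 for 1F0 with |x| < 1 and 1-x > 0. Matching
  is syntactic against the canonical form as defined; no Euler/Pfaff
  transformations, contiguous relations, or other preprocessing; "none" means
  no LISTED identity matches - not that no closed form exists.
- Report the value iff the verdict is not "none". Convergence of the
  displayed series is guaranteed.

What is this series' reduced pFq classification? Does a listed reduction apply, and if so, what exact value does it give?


This is -1 * 2F2(-12, -3/2; 5/3, 4; -2) in reduced canonical form. Verdict: terminating - upper parameter -12 makes this a finite sum (last index 12), evaluated exactly. Sum: 464186666801293613/265083163770880000.

The tell: with t_0 = -1, the running product (prefactor -1) telescopes to a rising factorial.
Step ratio: r(k) = (-2) * (k-12) (k-3/2) / [(k+5/3) (k+4) (k+1)] ; factor over Q: parameters, x = (-2), and C = -1.
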